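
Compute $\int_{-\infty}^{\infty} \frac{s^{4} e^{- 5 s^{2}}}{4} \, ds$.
$\frac{3 \sqrt{5} \sqrt{\pi}}{2000}$

Start from the elementary integral
$$J(a) = \int_{-\infty}^{\infty} \frac{e^{- a s^{2}}}{4} \, ds = \frac{\sqrt{\pi}}{4 \sqrt{a}}.$$

Differentiating under the integral sign brings down a factor of $(-s^2)$:
$$\frac{dJ}{da} = \int_{-\infty}^{\infty} - \frac{s^{2} e^{- a s^{2}}}{4} \, ds = - \frac{\sqrt{\pi}}{8 a^{\frac{3}{2}}}.$$

Repeating twice in total — each differentiation brings down another $(-s^2)$ — gives
$$\frac{d^{2}J}{da^{2}} = \int_{-\infty}^{\infty} \frac{s^{4} e^{- a s^{2}}}{4} \, ds = \frac{3 \sqrt{\pi}}{16 a^{\frac{5}{2}}},$$
and the integrand here is exactly the target integrand, so $I = \frac{3 \sqrt{\pi}}{16 a^{\frac{5}{2}}}$.

Setting $a = 5$:
$$I = \frac{3 \sqrt{5} \sqrt{\pi}}{2000}.$$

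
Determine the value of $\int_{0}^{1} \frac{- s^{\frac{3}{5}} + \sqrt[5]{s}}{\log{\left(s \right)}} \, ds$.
$\log{\left(\frac{3}{4} \right)}$

Introduce a parameter $a$ in the exponent: let $I(a) = \int_{0}^{1} \frac{- s^{\frac{3}{5}} + s^{a}}{\log{\left(s \right)}} \, ds$.

Since $\dfrac{\partial}{\partial a}\,s^{a} = s^{a} \ln s$, the $\ln s$ in the denominator cancels and
$$\frac{dI}{da} = \int_{0}^{1} s^{a} \, ds = \left[\frac{s^{a+1}}{a+1}\right]_0^1 = \frac{1}{a + 1}.$$

Integrating with respect to $a$ gives $I(a) = \log{\left(\frac{5 a}{8} + \frac{5}{8} \right)} + C$.

At $a = \frac{3}{5}$ the integrand is identically $0$, so $I(\frac{3}{5}) = 0$. The closed form gives $0$, hence $C = 0$.

Setting $a = \frac{1}{5}$:
$$I = \log{\left(\frac{3}{4} \right)}.$$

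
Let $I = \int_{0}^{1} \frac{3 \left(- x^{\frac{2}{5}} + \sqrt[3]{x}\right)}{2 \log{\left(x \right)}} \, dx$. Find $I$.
$- \log{\left(21 \right)} - \frac{\log{\left(105 \right)}}{2} + \log{\left(200 \right)}$

Consider the one-parameter family: let $I(a) = \int_{0}^{1} \frac{3 \left(\sqrt[3]{x} - x^{a}\right)}{2 \log{\left(x \right)}} \, dx$.

Since $\dfrac{\partial}{\partial a}\,x^{a} = x^{a} \ln x$, the $\ln x$ in the denominator cancels and
$$\frac{dI}{da} = \int_{0}^{1} - \frac{3}{2} x^{a} \, dx = - \frac{3}{2} \left[\frac{x^{a+1}}{a+1}\right]_0^1 = - \frac{3}{2 a + 2}.$$

Integrating with respect to $a$ gives $I(a) = - \log{\left(\frac{3 \sqrt{3} \left(a + 1\right)^{\frac{3}{2}}}{8} \right)} + C$.

At $a = \frac{1}{3}$ the integrand is identically $0$, so $I(\frac{1}{3}) = 0$. The closed form gives $0$, hence $C = 0$.

Setting $a = \frac{2}{5}$:
$$I = - \log{\left(21 \right)} - \frac{\log{\left(105 \right)}}{2} + \log{\left(200 \right)}.$$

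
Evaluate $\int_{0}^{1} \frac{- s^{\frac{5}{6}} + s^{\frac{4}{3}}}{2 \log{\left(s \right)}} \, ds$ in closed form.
$- \log{\left(11 \right)} + \frac{\log{\left(154 \right)}}{2}$

Consider the one-parameter family: let $I(a) = \int_{0}^{1} \frac{- s^{\frac{5}{6}} + s^{a}}{2 \log{\left(s \right)}} \, ds$.

Since $\dfrac{\partial}{\partial a}\,s^{a} = s^{a} \ln s$, the $\ln s$ in the denominator cancels and
$$\frac{dI}{da} = \int_{0}^{1} \frac{1}{2} s^{a} \, ds = \frac{1}{2} \left[\frac{s^{a+1}}{a+1}\right]_0^1 = \frac{1}{2 \left(a + 1\right)}.$$

Integrating with respect to $a$ gives $I(a) = \log{\left(\frac{\sqrt{66} \sqrt{a + 1}}{11} \right)} + C$.

At $a = \frac{5}{6}$ the integrand is identically $0$, so $I(\frac{5}{6}) = 0$. The closed form gives $0$, hence $C = 0$.

Setting $a = \frac{4}{3}$:
$$I = - \log{\left(11 \right)} + \frac{\log{\left(154 \right)}}{2}.$$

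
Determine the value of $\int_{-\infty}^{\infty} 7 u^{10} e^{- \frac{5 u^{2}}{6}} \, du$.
$\frac{321489 \sqrt{30} \sqrt{\pi}}{3125}$

Consider the simpler parametrised integral
$$J(a) = \int_{-\infty}^{\infty} 7 e^{- a u^{2}} \, du = \frac{7 \sqrt{\pi}}{\sqrt{a}}.$$

Differentiating under the integral sign brings down a factor of $(-u^2)$:
$$\frac{dJ}{da} = \int_{-\infty}^{\infty} - 7 u^{2} e^{- a u^{2}} \, du = - \frac{7 \sqrt{\pi}}{2 a^{\frac{3}{2}}}.$$

Repeating $5$ times in total — each differentiation brings down another $(-u^2)$ — gives
$$\frac{d^{5}J}{da^{5}} = \int_{-\infty}^{\infty} - 7 u^{10} e^{- a u^{2}} \, du = - \frac{6615 \sqrt{\pi}}{32 a^{\frac{11}{2}}},$$
and the integrand here is $(-1)^{5}$ times the target integrand, so $I = (-1)^{5}\,\frac{d^{5}J}{da^{5}} = \frac{6615 \sqrt{\pi}}{32 a^{\frac{11}{2}}}$.

Setting $a = \frac{5}{6}$:
$$I = \frac{321489 \sqrt{30} \sqrt{\pi}}{3125}.$$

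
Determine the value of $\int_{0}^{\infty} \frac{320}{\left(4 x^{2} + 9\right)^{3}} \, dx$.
$\frac{10 \pi}{81}$

Recall the elementary integral
$$J(a) = \int_{0}^{\infty} \frac{5}{a^{2} + x^{2}} \, dx = \frac{5 \pi}{2 a}.$$

Differentiating under the integral sign with respect to $a$,
$$\frac{dJ}{da} = \int_{0}^{\infty} - \frac{10 a}{\left(a^{2} + x^{2}\right)^{2}} \, dx = - \frac{5 \pi}{2 a^{2}},$$
so $\int_{0}^{\infty} \frac{5}{\left(a^{2} + x^{2}\right)^{2}} \, dx = \frac{5 \pi}{4 a^{3}}$.

Repeating — each differentiation of $1/(x^2+a^2)^j$ produces $-2ja/(x^2+a^2)^{j+1}$ — and dividing through by $-2ja$ at each step yields, after $2$ differentiations in total,
$$\int_{0}^{\infty} \frac{5}{\left(a^{2} + x^{2}\right)^{3}} \, dx = \frac{15 \pi}{16 a^{5}}.$$

Setting $a = \frac{3}{2}$:
$$I = \frac{10 \pi}{81}.$$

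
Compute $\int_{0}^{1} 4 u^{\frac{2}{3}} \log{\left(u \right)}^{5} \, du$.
$- \frac{69984}{3125}$

Start from the elementary integral
$$J(a) = \int_{0}^{1} 4 u^{a} \, du = \frac{4}{a + 1}.$$

Differentiating under the integral sign brings down a factor of $\ln u$:
$$\frac{dJ}{da} = \int_{0}^{1} 4 u^{a} \log{\left(u \right)} \, du = - \frac{4}{\left(a + 1\right)^{2}}.$$

Repeating $5$ times in total — each differentiation brings down another $\ln u$ — gives
$$\frac{d^{5}J}{da^{5}} = \int_{0}^{1} 4 u^{a} \log{\left(u \right)}^{5} \, du = - \frac{480}{\left(a + 1\right)^{6}},$$
and the integrand here is exactly the target integrand, so $I = - \frac{480}{\left(a + 1\right)^{6}}$.

Setting $a = \frac{2}{3}$:
$$I = - \frac{69984}{3125}.$$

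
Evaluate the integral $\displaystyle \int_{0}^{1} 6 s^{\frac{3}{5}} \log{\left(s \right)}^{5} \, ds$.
$- \frac{703125}{16384}$

Start from the elementary integral
$$J(a) = \int_{0}^{1} 6 s^{a} \, ds = \frac{6}{a + 1}.$$

Differentiating under the integral sign brings down a factor of $\ln s$:
$$\frac{dJ}{da} = \int_{0}^{1} 6 s^{a} \log{\left(s \right)} \, ds = - \frac{6}{\left(a + 1\right)^{2}}.$$

Repeating $5$ times in total — each differentiation brings down another $\ln s$ — gives
$$\frac{d^{5}J}{da^{5}} = \int_{0}^{1} 6 s^{a} \log{\left(s \right)}^{5} \, ds = - \frac{720}{\left(a + 1\right)^{6}},$$
and the integrand here is exactly the target integrand, so $I = - \frac{720}{\left(a + 1\right)^{6}}$.

Setting $a = \frac{3}{5}$:
$$I = - \frac{703125}{16384}.$$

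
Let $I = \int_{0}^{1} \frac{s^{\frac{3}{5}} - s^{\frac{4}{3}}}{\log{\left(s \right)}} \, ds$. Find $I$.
$\log{\left(\frac{24}{35} \right)}$

Consider the one-parameter family: let $I(a) = \int_{0}^{1} \frac{- s^{\frac{4}{3}} + s^{a}}{\log{\left(s \right)}} \, ds$.

Since $\dfrac{\partial}{\partial a}\,s^{a} = s^{a} \ln s$, the $\ln s$ in the denominator cancels and
$$\frac{dI}{da} = \int_{0}^{1} s^{a} \, ds = \left[\frac{s^{a+1}}{a+1}\right]_0^1 = \frac{1}{a + 1}.$$

Integrating with respect to $a$ gives $I(a) = \log{\left(\frac{3 a}{7} + \frac{3}{7} \right)} + C$.

At $a = \frac{4}{3}$ the integrand is identically $0$, so $I(\frac{4}{3}) = 0$. The closed form gives $0$, hence $C = 0$.

Setting $a = \frac{3}{5}$:
$$I = \log{\left(\frac{24}{35} \right)}.$$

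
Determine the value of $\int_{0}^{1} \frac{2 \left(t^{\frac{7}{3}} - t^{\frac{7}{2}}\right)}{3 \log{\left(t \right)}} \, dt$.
$\log{\left(\frac{2 \sqrt[3]{50}}{9} \right)}$

Replace the exponent $\frac{7}{2}$ by a parameter $a$: let $I(a) = \int_{0}^{1} \frac{2 \left(t^{\frac{7}{3}} - t^{a}\right)}{3 \log{\left(t \right)}} \, dt$.

Since $\dfrac{\partial}{\partial a}\,t^{a} = t^{a} \ln t$, the $\ln t$ in the denominator cancels and
$$\frac{dI}{da} = \int_{0}^{1} - \frac{2}{3} t^{a} \, dt = - \frac{2}{3} \left[\frac{t^{a+1}}{a+1}\right]_0^1 = - \frac{2}{3 a + 3}.$$

Integrating with respect to $a$ gives $I(a) = - \frac{2 \log{\left(a + 1 \right)}}{3} - \frac{2 \log{\left(3 \right)}}{3} + \frac{2 \log{\left(10 \right)}}{3} + C$.

At $a = \frac{7}{3}$ the integrand is identically $0$, so $I(\frac{7}{3}) = 0$. The closed form gives $0$, hence $C = 0$.

Setting $a = \frac{7}{2}$:
$$I = \log{\left(\frac{2 \sqrt[3]{50}}{9} \right)}.$$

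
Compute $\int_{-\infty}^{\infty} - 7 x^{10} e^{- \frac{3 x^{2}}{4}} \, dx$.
$- \frac{15680 \sqrt{3} \sqrt{\pi}}{27}$

Start from the elementary integral
$$J(a) = \int_{-\infty}^{\infty} - 7 e^{- a x^{2}} \, dx = - \frac{7 \sqrt{\pi}}{\sqrt{a}}.$$

Differentiating under the integral sign brings down a factor of $(-x^2)$:
$$\frac{dJ}{da} = \int_{-\infty}^{\infty} 7 x^{2} e^{- a x^{2}} \, dx = \frac{7 \sqrt{\pi}}{2 a^{\frac{3}{2}}}.$$

Repeating $5$ times in total — each differentiation brings down another $(-x^2)$ — gives
$$\frac{d^{5}J}{da^{5}} = \int_{-\infty}^{\infty} 7 x^{10} e^{- a x^{2}} \, dx = \frac{6615 \sqrt{\pi}}{32 a^{\frac{11}{2}}},$$
and the integrand here is $(-1)^{5}$ times the target integrand, so $I = (-1)^{5}\,\frac{d^{5}J}{da^{5}} = - \frac{6615 \sqrt{\pi}}{32 a^{\frac{11}{2}}}$.

Setting $a = \frac{3}{4}$:
$$I = - \frac{15680 \sqrt{3} \sqrt{\pi}}{27}.$$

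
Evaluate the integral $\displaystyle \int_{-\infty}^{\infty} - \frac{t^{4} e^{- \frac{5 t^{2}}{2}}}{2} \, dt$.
$- \frac{3 \sqrt{10} \sqrt{\pi}}{250}$

Start from the elementary integral
$$J(a) = \int_{-\infty}^{\infty} - \frac{e^{- a t^{2}}}{2} \, dt = - \frac{\sqrt{\pi}}{2 \sqrt{a}}.$$

Differentiating under the integral sign brings down a factor of $(-t^2)$:
$$\frac{dJ}{da} = \int_{-\infty}^{\infty} \frac{t^{2} e^{- a t^{2}}}{2} \, dt = \frac{\sqrt{\pi}}{4 a^{\frac{3}{2}}}.$$

Repeating twice in total — each differentiation brings down another $(-t^2)$ — gives
$$\frac{d^{2}J}{da^{2}} = \int_{-\infty}^{\infty} - \frac{t^{4} e^{- a t^{2}}}{2} \, dt = - \frac{3 \sqrt{\pi}}{8 a^{\frac{5}{2}}},$$
and the integrand here is exactly the target integrand, so $I = - \frac{3 \sqrt{\pi}}{8 a^{\frac{5}{2}}}$.

Setting $a = \frac{5}{2}$:
$$I = - \frac{3 \sqrt{10} \sqrt{\pi}}{250}.$$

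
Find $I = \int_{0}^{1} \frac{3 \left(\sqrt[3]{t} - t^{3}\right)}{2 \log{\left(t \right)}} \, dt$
$- \frac{3 \log{\left(3 \right)}}{2}$

Replace the exponent $\frac{1}{3}$ by a parameter $a$: let $I(a) = \int_{0}^{1} \frac{3 \left(- t^{3} + t^{a}\right)}{2 \log{\left(t \right)}} \, dt$.

Since $\dfrac{\partial}{\partial a}\,t^{a} = t^{a} \ln t$, the $\ln t$ in the denominator cancels and
$$\frac{dI}{da} = \int_{0}^{1} \frac{3}{2} t^{a} \, dt = \frac{3}{2} \left[\frac{t^{a+1}}{a+1}\right]_0^1 = \frac{3}{2 \left(a + 1\right)}.$$

Integrating with respect to $a$ gives $I(a) = \log{\left(\frac{\left(a + 1\right)^{\frac{3}{2}}}{8} \right)} + C$.

At $a = 3$ the integrand is identically $0$, so $I(3) = 0$. The closed form gives $0$, hence $C = 0$.

Setting $a = \frac{1}{3}$:
$$I = - \frac{3 \log{\left(3 \right)}}{2}.$$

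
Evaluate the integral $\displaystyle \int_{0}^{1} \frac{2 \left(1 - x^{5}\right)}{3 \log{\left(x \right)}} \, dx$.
$- \frac{2 \log{\left(6 \right)}}{3}$

Replace the exponent $5$ by a parameter $a$: let $I(a) = \int_{0}^{1} \frac{2 \left(1 - x^{a}\right)}{3 \log{\left(x \right)}} \, dx$.

Since $\dfrac{\partial}{\partial a}\,x^{a} = x^{a} \ln x$, the $\ln x$ in the denominator cancels and
$$\frac{dI}{da} = \int_{0}^{1} - \frac{2}{3} x^{a} \, dx = - \frac{2}{3} \left[\frac{x^{a+1}}{a+1}\right]_0^1 = - \frac{2}{3 a + 3}.$$

Integrating with respect to $a$ gives $I(a) = - \frac{2 \log{\left(a + 1 \right)}}{3} + C$.

At $a = 0$ the integrand is identically $0$, so $I(0) = 0$. The closed form gives $0$, hence $C = 0$.

Setting $a = 5$:
$$I = - \frac{2 \log{\left(6 \right)}}{3}.$$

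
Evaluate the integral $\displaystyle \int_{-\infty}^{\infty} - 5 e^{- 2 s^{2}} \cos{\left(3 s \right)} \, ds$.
$- \frac{5 \sqrt{2} \sqrt{\pi}}{2 e^{\frac{9}{8}}}$

Let $b$ denote the cosine frequency and define $I(b) = \int_{-\infty}^{\infty} - 5 e^{- 2 s^{2}} \cos{\left(b s \right)} \, ds$.

Differentiating under the integral sign,
$$I'(b) = \int_{-\infty}^{\infty} 5 s e^{- 2 s^{2}} \sin{\left(b s \right)} \, ds.$$

Integrate $\int_{-\infty}^{\infty} s \sin(b s)\, e^{- 2 s^{2}}\, ds$ by parts with $u = \sin(b s)$ and $dv = s\, e^{- 2 s^{2}}\, ds$, giving $v = - \frac{e^{- 2 s^{2}}}{4}$. The boundary term vanishes and
$$\int_{-\infty}^{\infty} s \sin(b s)\, e^{- 2 s^{2}}\, ds = \frac{b}{4} \int_{-\infty}^{\infty} \cos(b s)\, e^{- 2 s^{2}}\, ds,$$
so $I'(b) = - \frac{b}{4}\, I(b)$.

This is a separable first-order ODE; solving with the initial condition $I(0) = \int_{-\infty}^{\infty} - 5 e^{- 2 s^{2}}\,ds = - \frac{5 \sqrt{2} \sqrt{\pi}}{2}$ gives
$$I(b) = - \frac{5 \sqrt{2} \sqrt{\pi} e^{- \frac{b^{2}}{8}}}{2}.$$

Setting $b = 3$:
$$I = - \frac{5 \sqrt{2} \sqrt{\pi}}{2 e^{\frac{9}{8}}}.$$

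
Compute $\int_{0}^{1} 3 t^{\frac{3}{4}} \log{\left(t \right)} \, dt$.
$- \frac{48}{49}$

Begin with the known integral
$$J(a) = \int_{0}^{1} 3 t^{a} \, dt = \frac{3}{a + 1}.$$

Differentiating under the integral sign brings down a factor of $\ln t$:
$$\frac{dJ}{da} = \int_{0}^{1} 3 t^{a} \log{\left(t \right)} \, dt = - \frac{3}{\left(a + 1\right)^{2}}.$$

The integral on the left is $I$, so $I = - \frac{3}{\left(a + 1\right)^{2}}$.

Setting $a = \frac{3}{4}$:
$$I = - \frac{48}{49}.$$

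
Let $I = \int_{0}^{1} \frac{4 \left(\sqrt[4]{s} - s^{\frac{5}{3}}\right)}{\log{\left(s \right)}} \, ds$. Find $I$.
$- \log{\left(\frac{1048576}{50625} \right)}$

Replace the exponent $\frac{5}{3}$ by a parameter $a$: let $I(a) = \int_{0}^{1} \frac{4 \left(\sqrt[4]{s} - s^{a}\right)}{\log{\left(s \right)}} \, ds$.

Since $\dfrac{\partial}{\partial a}\,s^{a} = s^{a} \ln s$, the $\ln s$ in the denominator cancels and
$$\frac{dI}{da} = \int_{0}^{1} -4 s^{a} \, ds = -4 \left[\frac{s^{a+1}}{a+1}\right]_0^1 = - \frac{4}{a + 1}.$$

Integrating with respect to $a$ gives $I(a) = - \log{\left(\frac{256 \left(a + 1\right)^{4}}{625} \right)} + C$.

At $a = \frac{1}{4}$ the integrand is identically $0$, so $I(\frac{1}{4}) = 0$. The closed form gives $0$, hence $C = 0$.

Setting $a = \frac{5}{3}$:
$$I = - \log{\left(\frac{1048576}{50625} \right)}.$$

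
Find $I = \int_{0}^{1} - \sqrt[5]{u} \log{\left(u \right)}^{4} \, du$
$- \frac{3125}{324}$

Begin with the known integral
$$J(a) = \int_{0}^{1} - u^{a} \, du = - \frac{1}{a + 1}.$$

Differentiating under the integral sign brings down a factor of $\ln u$:
$$\frac{dJ}{da} = \int_{0}^{1} - u^{a} \log{\left(u \right)} \, du = \frac{1}{\left(a + 1\right)^{2}}.$$

Repeating $4$ times in total — each differentiation brings down another $\ln u$ — gives
$$\frac{d^{4}J}{da^{4}} = \int_{0}^{1} - u^{a} \log{\left(u \right)}^{4} \, du = - \frac{24}{\left(a + 1\right)^{5}},$$
and the integrand here is exactly the target integrand, so $I = - \frac{24}{\left(a + 1\right)^{5}}$.

Setting $a = \frac{1}{5}$:
$$I = - \frac{3125}{324}.$$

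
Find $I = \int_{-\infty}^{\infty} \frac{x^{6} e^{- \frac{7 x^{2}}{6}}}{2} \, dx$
$\frac{405 \sqrt{42} \sqrt{\pi}}{4802}$

Begin with the known integral
$$J(a) = \int_{-\infty}^{\infty} \frac{e^{- a x^{2}}}{2} \, dx = \frac{\sqrt{\pi}}{2 \sqrt{a}}.$$

Differentiating under the integral sign brings down a factor of $(-x^2)$:
$$\frac{dJ}{da} = \int_{-\infty}^{\infty} - \frac{x^{2} e^{- a x^{2}}}{2} \, dx = - \frac{\sqrt{\pi}}{4 a^{\frac{3}{2}}}.$$

Repeating $3$ times in total — each differentiation brings down another $(-x^2)$ — gives
$$\frac{d^{3}J}{da^{3}} = \int_{-\infty}^{\infty} - \frac{x^{6} e^{- a x^{2}}}{2} \, dx = - \frac{15 \sqrt{\pi}}{16 a^{\frac{7}{2}}},$$
and the integrand here is $(-1)^{3}$ times the target integrand, so $I = (-1)^{3}\,\frac{d^{3}J}{da^{3}} = \frac{15 \sqrt{\pi}}{16 a^{\frac{7}{2}}}$.

Setting $a = \frac{7}{6}$:
$$I = \frac{405 \sqrt{42} \sqrt{\pi}}{4802}.$$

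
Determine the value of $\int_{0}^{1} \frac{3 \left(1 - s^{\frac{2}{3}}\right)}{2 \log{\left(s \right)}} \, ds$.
$- \log{\left(\frac{5 \sqrt{15}}{9} \right)}$

Replace the exponent $\frac{2}{3}$ by a parameter $a$: let $I(a) = \int_{0}^{1} \frac{3 \left(1 - s^{a}\right)}{2 \log{\left(s \right)}} \, ds$.

Since $\dfrac{\partial}{\partial a}\,s^{a} = s^{a} \ln s$, the $\ln s$ in the denominator cancels and
$$\frac{dI}{da} = \int_{0}^{1} - \frac{3}{2} s^{a} \, ds = - \frac{3}{2} \left[\frac{s^{a+1}}{a+1}\right]_0^1 = - \frac{3}{2 a + 2}.$$

Integrating with respect to $a$ gives $I(a) = - \frac{3 \log{\left(a + 1 \right)}}{2} + C$.

At $a = 0$ the integrand is identically $0$, so $I(0) = 0$. The closed form gives $0$, hence $C = 0$.

Setting $a = \frac{2}{3}$:
$$I = - \log{\left(\frac{5 \sqrt{15}}{9} \right)}.$$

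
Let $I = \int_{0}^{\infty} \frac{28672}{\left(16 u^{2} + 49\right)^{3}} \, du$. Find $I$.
$\frac{192 \pi}{2401}$

Recall the elementary integral
$$J(a) = \int_{0}^{\infty} \frac{7}{a^{2} + u^{2}} \, du = \frac{7 \pi}{2 a}.$$

Differentiating under the integral sign with respect to $a$,
$$\frac{dJ}{da} = \int_{0}^{\infty} - \frac{14 a}{\left(a^{2} + u^{2}\right)^{2}} \, du = - \frac{7 \pi}{2 a^{2}},$$
so $\int_{0}^{\infty} \frac{7}{\left(a^{2} + u^{2}\right)^{2}} \, du = \frac{7 \pi}{4 a^{3}}$.

Repeating — each differentiation of $1/(u^2+a^2)^j$ produces $-2ja/(u^2+a^2)^{j+1}$ — and dividing through by $-2ja$ at each step yields, after $2$ differentiations in total,
$$\int_{0}^{\infty} \frac{7}{\left(a^{2} + u^{2}\right)^{3}} \, du = \frac{21 \pi}{16 a^{5}}.$$

Setting $a = \frac{7}{4}$:
$$I = \frac{192 \pi}{2401}.$$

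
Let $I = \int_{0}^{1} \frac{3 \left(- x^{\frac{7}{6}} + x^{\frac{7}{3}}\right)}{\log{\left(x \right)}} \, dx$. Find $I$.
$- \log{\left(\frac{2197}{8000} \right)}$

Replace the exponent $\frac{7}{6}$ by a parameter $a$: let $I(a) = \int_{0}^{1} \frac{3 \left(x^{\frac{7}{3}} - x^{a}\right)}{\log{\left(x \right)}} \, dx$.

Since $\dfrac{\partial}{\partial a}\,x^{a} = x^{a} \ln x$, the $\ln x$ in the denominator cancels and
$$\frac{dI}{da} = \int_{0}^{1} -3 x^{a} \, dx = -3 \left[\frac{x^{a+1}}{a+1}\right]_0^1 = - \frac{3}{a + 1}.$$

Integrating with respect to $a$ gives $I(a) = - \log{\left(\frac{27 \left(a + 1\right)^{3}}{1000} \right)} + C$.

At $a = \frac{7}{3}$ the integrand is identically $0$, so $I(\frac{7}{3}) = 0$. The closed form gives $0$, hence $C = 0$.

Setting $a = \frac{7}{6}$:
$$I = - \log{\left(\frac{2197}{8000} \right)}.$$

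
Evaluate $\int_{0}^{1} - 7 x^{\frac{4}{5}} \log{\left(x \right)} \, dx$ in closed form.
$\frac{175}{81}$

Begin with the known integral
$$J(a) = \int_{0}^{1} - 7 x^{a} \, dx = - \frac{7}{a + 1}.$$

Differentiating under the integral sign brings down a factor of $\ln x$:
$$\frac{dJ}{da} = \int_{0}^{1} - 7 x^{a} \log{\left(x \right)} \, dx = \frac{7}{\left(a + 1\right)^{2}}.$$

The integral on the left is $I$, so $I = \frac{7}{\left(a + 1\right)^{2}}$.

Setting $a = \frac{4}{5}$:
$$I = \frac{175}{81}.$$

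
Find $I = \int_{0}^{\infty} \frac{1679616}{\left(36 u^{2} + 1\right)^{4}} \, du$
$43740 \pi$

Start from the standard arctangent integral
$$J(a) = \int_{0}^{\infty} \frac{1}{a^{2} + u^{2}} \, du = \frac{\pi}{2 a}.$$

Differentiating under the integral sign with respect to $a$,
$$\frac{dJ}{da} = \int_{0}^{\infty} - \frac{2 a}{\left(a^{2} + u^{2}\right)^{2}} \, du = - \frac{\pi}{2 a^{2}},$$
so $\int_{0}^{\infty} \frac{1}{\left(a^{2} + u^{2}\right)^{2}} \, du = \frac{\pi}{4 a^{3}}$.

Repeating — each differentiation of $1/(u^2+a^2)^j$ produces $-2ja/(u^2+a^2)^{j+1}$ — and dividing through by $-2ja$ at each step yields, after $3$ differentiations in total,
$$\int_{0}^{\infty} \frac{1}{\left(a^{2} + u^{2}\right)^{4}} \, du = \frac{5 \pi}{32 a^{7}}.$$

Setting $a = \frac{1}{6}$:
$$I = 43740 \pi.$$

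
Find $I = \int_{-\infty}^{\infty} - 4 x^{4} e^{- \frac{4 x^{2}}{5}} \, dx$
$- \frac{75 \sqrt{5} \sqrt{\pi}}{32}$

Consider the simpler parametrised integral
$$J(a) = \int_{-\infty}^{\infty} - 4 e^{- a x^{2}} \, dx = - \frac{4 \sqrt{\pi}}{\sqrt{a}}.$$

Differentiating under the integral sign brings down a factor of $(-x^2)$:
$$\frac{dJ}{da} = \int_{-\infty}^{\infty} 4 x^{2} e^{- a x^{2}} \, dx = \frac{2 \sqrt{\pi}}{a^{\frac{3}{2}}}.$$

Repeating twice in total — each differentiation brings down another $(-x^2)$ — gives
$$\frac{d^{2}J}{da^{2}} = \int_{-\infty}^{\infty} - 4 x^{4} e^{- a x^{2}} \, dx = - \frac{3 \sqrt{\pi}}{a^{\frac{5}{2}}},$$
and the integrand here is exactly the target integrand, so $I = - \frac{3 \sqrt{\pi}}{a^{\frac{5}{2}}}$.

Setting $a = \frac{4}{5}$:
$$I = - \frac{75 \sqrt{5} \sqrt{\pi}}{32}.$$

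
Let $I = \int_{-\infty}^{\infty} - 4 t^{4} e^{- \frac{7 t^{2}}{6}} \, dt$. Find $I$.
$- \frac{108 \sqrt{42} \sqrt{\pi}}{343}$

Begin with the known integral
$$J(a) = \int_{-\infty}^{\infty} - 4 e^{- a t^{2}} \, dt = - \frac{4 \sqrt{\pi}}{\sqrt{a}}.$$

Differentiating under the integral sign brings down a factor of $(-t^2)$:
$$\frac{dJ}{da} = \int_{-\infty}^{\infty} 4 t^{2} e^{- a t^{2}} \, dt = \frac{2 \sqrt{\pi}}{a^{\frac{3}{2}}}.$$

Repeating twice in total — each differentiation brings down another $(-t^2)$ — gives
$$\frac{d^{2}J}{da^{2}} = \int_{-\infty}^{\infty} - 4 t^{4} e^{- a t^{2}} \, dt = - \frac{3 \sqrt{\pi}}{a^{\frac{5}{2}}},$$
and the integrand here is exactly the target integrand, so $I = - \frac{3 \sqrt{\pi}}{a^{\frac{5}{2}}}$.

Setting $a = \frac{7}{6}$:
$$I = - \frac{108 \sqrt{42} \sqrt{\pi}}{343}.$$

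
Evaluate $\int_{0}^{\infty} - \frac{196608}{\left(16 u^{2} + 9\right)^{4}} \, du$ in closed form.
$- \frac{2560 \pi}{729}$

Begin with the known result
$$J(a) = \int_{0}^{\infty} - \frac{3}{a^{2} + u^{2}} \, du = - \frac{3 \pi}{2 a}.$$

Differentiating under the integral sign with respect to $a$,
$$\frac{dJ}{da} = \int_{0}^{\infty} \frac{6 a}{\left(a^{2} + u^{2}\right)^{2}} \, du = \frac{3 \pi}{2 a^{2}},$$
so $\int_{0}^{\infty} - \frac{3}{\left(a^{2} + u^{2}\right)^{2}} \, du = - \frac{3 \pi}{4 a^{3}}$.

Repeating — each differentiation of $1/(u^2+a^2)^j$ produces $-2ja/(u^2+a^2)^{j+1}$ — and dividing through by $-2ja$ at each step yields, after $3$ differentiations in total,
$$\int_{0}^{\infty} - \frac{3}{\left(a^{2} + u^{2}\right)^{4}} \, du = - \frac{15 \pi}{32 a^{7}}.$$

Setting $a = \frac{3}{4}$:
$$I = - \frac{2560 \pi}{729}.$$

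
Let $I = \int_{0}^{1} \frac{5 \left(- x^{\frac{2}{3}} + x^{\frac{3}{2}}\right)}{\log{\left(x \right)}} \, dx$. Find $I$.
$- \log{\left(\frac{32}{243} \right)}$

Replace the exponent $\frac{2}{3}$ by a parameter $a$: let $I(a) = \int_{0}^{1} \frac{5 \left(x^{\frac{3}{2}} - x^{a}\right)}{\log{\left(x \right)}} \, dx$.

Since $\dfrac{\partial}{\partial a}\,x^{a} = x^{a} \ln x$, the $\ln x$ in the denominator cancels and
$$\frac{dI}{da} = \int_{0}^{1} -5 x^{a} \, dx = -5 \left[\frac{x^{a+1}}{a+1}\right]_0^1 = - \frac{5}{a + 1}.$$

Integrating with respect to $a$ gives $I(a) = - \log{\left(\frac{32 \left(a + 1\right)^{5}}{3125} \right)} + C$.

At $a = \frac{3}{2}$ the integrand is identically $0$, so $I(\frac{3}{2}) = 0$. The closed form gives $0$, hence $C = 0$.

Setting $a = \frac{2}{3}$:
$$I = - \log{\left(\frac{32}{243} \right)}.$$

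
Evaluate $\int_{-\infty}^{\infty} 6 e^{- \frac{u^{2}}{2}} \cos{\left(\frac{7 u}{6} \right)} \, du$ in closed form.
$\frac{6 \sqrt{2} \sqrt{\pi}}{e^{\frac{49}{72}}}$

Let $b$ denote the cosine frequency and define $I(b) = \int_{-\infty}^{\infty} 6 e^{- \frac{u^{2}}{2}} \cos{\left(b u \right)} \, du$.

Differentiating under the integral sign,
$$I'(b) = \int_{-\infty}^{\infty} - 6 u e^{- \frac{u^{2}}{2}} \sin{\left(b u \right)} \, du.$$

Integrate $\int_{-\infty}^{\infty} u \sin(b u)\, e^{- \frac{u^{2}}{2}}\, du$ by parts with $w = \sin(b u)$ and $dv = u\, e^{- \frac{u^{2}}{2}}\, du$, giving $v = - e^{- \frac{u^{2}}{2}}$. The boundary term vanishes and
$$\int_{-\infty}^{\infty} u \sin(b u)\, e^{- \frac{u^{2}}{2}}\, du = b \int_{-\infty}^{\infty} \cos(b u)\, e^{- \frac{u^{2}}{2}}\, du,$$
so $I'(b) = - b\, I(b)$.

This is a separable first-order ODE; solving with the initial condition $I(0) = \int_{-\infty}^{\infty} 6 e^{- \frac{u^{2}}{2}}\,du = 6 \sqrt{2} \sqrt{\pi}$ gives
$$I(b) = 6 \sqrt{2} \sqrt{\pi} e^{- \frac{b^{2}}{2}}.$$

Setting $b = \frac{7}{6}$:
$$I = \frac{6 \sqrt{2} \sqrt{\pi}}{e^{\frac{49}{72}}}.$$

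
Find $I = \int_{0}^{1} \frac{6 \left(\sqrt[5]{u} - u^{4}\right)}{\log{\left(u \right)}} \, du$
$\log{\left(\frac{46656}{244140625} \right)}$

Introduce a parameter $a$ in the exponent: let $I(a) = \int_{0}^{1} \frac{6 \left(- u^{4} + u^{a}\right)}{\log{\left(u \right)}} \, du$.

Since $\dfrac{\partial}{\partial a}\,u^{a} = u^{a} \ln u$, the $\ln u$ in the denominator cancels and
$$\frac{dI}{da} = \int_{0}^{1} 6 u^{a} \, du = 6 \left[\frac{u^{a+1}}{a+1}\right]_0^1 = \frac{6}{a + 1}.$$

Integrating with respect to $a$ gives $I(a) = \log{\left(\frac{\left(a + 1\right)^{6}}{15625} \right)} + C$.

At $a = 4$ the integrand is identically $0$, so $I(4) = 0$. The closed form gives $0$, hence $C = 0$.

Setting $a = \frac{1}{5}$:
$$I = \log{\left(\frac{46656}{244140625} \right)}.$$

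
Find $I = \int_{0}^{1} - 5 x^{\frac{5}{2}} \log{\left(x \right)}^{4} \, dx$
$- \frac{3840}{16807}$

Consider the simpler parametrised integral
$$J(a) = \int_{0}^{1} - 5 x^{a} \, dx = - \frac{5}{a + 1}.$$

Differentiating under the integral sign brings down a factor of $\ln x$:
$$\frac{dJ}{da} = \int_{0}^{1} - 5 x^{a} \log{\left(x \right)} \, dx = \frac{5}{\left(a + 1\right)^{2}}.$$

Repeating $4$ times in total — each differentiation brings down another $\ln x$ — gives
$$\frac{d^{4}J}{da^{4}} = \int_{0}^{1} - 5 x^{a} \log{\left(x \right)}^{4} \, dx = - \frac{120}{\left(a + 1\right)^{5}},$$
and the integrand here is exactly the target integrand, so $I = - \frac{120}{\left(a + 1\right)^{5}}$.

Setting $a = \frac{5}{2}$:
$$I = - \frac{3840}{16807}.$$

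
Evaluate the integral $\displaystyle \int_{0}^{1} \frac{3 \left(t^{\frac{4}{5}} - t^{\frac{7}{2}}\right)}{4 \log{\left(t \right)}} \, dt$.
$- \frac{3 \log{\left(5 \right)}}{4} + \frac{3 \log{\left(2 \right)}}{4}$

Consider the one-parameter family: let $I(a) = \int_{0}^{1} \frac{3 \left(t^{\frac{4}{5}} - t^{a}\right)}{4 \log{\left(t \right)}} \, dt$.

Since $\dfrac{\partial}{\partial a}\,t^{a} = t^{a} \ln t$, the $\ln t$ in the denominator cancels and
$$\frac{dI}{da} = \int_{0}^{1} - \frac{3}{4} t^{a} \, dt = - \frac{3}{4} \left[\frac{t^{a+1}}{a+1}\right]_0^1 = - \frac{3}{4 a + 4}.$$

Integrating with respect to $a$ gives $I(a) = - \frac{3 \log{\left(a + 1 \right)}}{4} - \frac{3 \log{\left(5 \right)}}{4} + \frac{3 \log{\left(3 \right)}}{2} + C$.

At $a = \frac{4}{5}$ the integrand is identically $0$, so $I(\frac{4}{5}) = 0$. The closed form gives $0$, hence $C = 0$.

Setting $a = \frac{7}{2}$:
$$I = - \frac{3 \log{\left(5 \right)}}{4} + \frac{3 \log{\left(2 \right)}}{4}.$$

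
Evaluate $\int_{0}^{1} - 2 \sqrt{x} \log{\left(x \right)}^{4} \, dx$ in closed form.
$- \frac{512}{81}$

Start from the elementary integral
$$J(a) = \int_{0}^{1} - 2 x^{a} \, dx = - \frac{2}{a + 1}.$$

Differentiating under the integral sign brings down a factor of $\ln x$:
$$\frac{dJ}{da} = \int_{0}^{1} - 2 x^{a} \log{\left(x \right)} \, dx = \frac{2}{\left(a + 1\right)^{2}}.$$

Repeating $4$ times in total — each differentiation brings down another $\ln x$ — gives
$$\frac{d^{4}J}{da^{4}} = \int_{0}^{1} - 2 x^{a} \log{\left(x \right)}^{4} \, dx = - \frac{48}{\left(a + 1\right)^{5}},$$
and the integrand here is exactly the target integrand, so $I = - \frac{48}{\left(a + 1\right)^{5}}$.

Setting $a = \frac{1}{2}$:
$$I = - \frac{512}{81}.$$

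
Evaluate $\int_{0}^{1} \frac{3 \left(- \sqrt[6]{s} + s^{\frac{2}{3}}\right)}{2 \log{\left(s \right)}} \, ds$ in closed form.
$\log{\left(\frac{10 \sqrt{70}}{49} \right)}$

Consider the one-parameter family: let $I(a) = \int_{0}^{1} \frac{3 \left(- \sqrt[6]{s} + s^{a}\right)}{2 \log{\left(s \right)}} \, ds$.

Since $\dfrac{\partial}{\partial a}\,s^{a} = s^{a} \ln s$, the $\ln s$ in the denominator cancels and
$$\frac{dI}{da} = \int_{0}^{1} \frac{3}{2} s^{a} \, ds = \frac{3}{2} \left[\frac{s^{a+1}}{a+1}\right]_0^1 = \frac{3}{2 \left(a + 1\right)}.$$

Integrating with respect to $a$ gives $I(a) = \log{\left(\frac{6 \sqrt{42} \left(a + 1\right)^{\frac{3}{2}}}{49} \right)} + C$.

At $a = \frac{1}{6}$ the integrand is identically $0$, so $I(\frac{1}{6}) = 0$. The closed form gives $0$, hence $C = 0$.

Setting $a = \frac{2}{3}$:
$$I = \log{\left(\frac{10 \sqrt{70}}{49} \right)}.$$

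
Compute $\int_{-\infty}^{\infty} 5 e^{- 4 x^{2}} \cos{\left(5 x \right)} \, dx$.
$\frac{5 \sqrt{\pi}}{2 e^{\frac{25}{16}}}$

Treat the cosine frequency as a parameter and define $I(b) = \int_{-\infty}^{\infty} 5 e^{- 4 x^{2}} \cos{\left(b x \right)} \, dx$.

Differentiating under the integral sign,
$$I'(b) = \int_{-\infty}^{\infty} - 5 x e^{- 4 x^{2}} \sin{\left(b x \right)} \, dx.$$

Integrate $\int_{-\infty}^{\infty} x \sin(b x)\, e^{- 4 x^{2}}\, dx$ by parts with $u = \sin(b x)$ and $dv = x\, e^{- 4 x^{2}}\, dx$, giving $v = - \frac{e^{- 4 x^{2}}}{8}$. The boundary term vanishes and
$$\int_{-\infty}^{\infty} x \sin(b x)\, e^{- 4 x^{2}}\, dx = \frac{b}{8} \int_{-\infty}^{\infty} \cos(b x)\, e^{- 4 x^{2}}\, dx,$$
so $I'(b) = - \frac{b}{8}\, I(b)$.

This is a separable first-order ODE; solving with the initial condition $I(0) = \int_{-\infty}^{\infty} 5 e^{- 4 x^{2}}\,dx = \frac{5 \sqrt{\pi}}{2}$ gives
$$I(b) = \frac{5 \sqrt{\pi} e^{- \frac{b^{2}}{16}}}{2}.$$

Setting $b = 5$:
$$I = \frac{5 \sqrt{\pi}}{2 e^{\frac{25}{16}}}.$$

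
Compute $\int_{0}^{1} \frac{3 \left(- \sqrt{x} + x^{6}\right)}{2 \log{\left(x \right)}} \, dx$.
$\log{\left(\frac{14 \sqrt{42}}{9} \right)}$

Introduce a parameter $a$ in the exponent: let $I(a) = \int_{0}^{1} \frac{3 \left(- \sqrt{x} + x^{a}\right)}{2 \log{\left(x \right)}} \, dx$.

Since $\dfrac{\partial}{\partial a}\,x^{a} = x^{a} \ln x$, the $\ln x$ in the denominator cancels and
$$\frac{dI}{da} = \int_{0}^{1} \frac{3}{2} x^{a} \, dx = \frac{3}{2} \left[\frac{x^{a+1}}{a+1}\right]_0^1 = \frac{3}{2 \left(a + 1\right)}.$$

Integrating with respect to $a$ gives $I(a) = \log{\left(\frac{2 \sqrt{6} \left(a + 1\right)^{\frac{3}{2}}}{9} \right)} + C$.

At $a = \frac{1}{2}$ the integrand is identically $0$, so $I(\frac{1}{2}) = 0$. The closed form gives $0$, hence $C = 0$.

Setting $a = 6$:
$$I = \log{\left(\frac{14 \sqrt{42}}{9} \right)}.$$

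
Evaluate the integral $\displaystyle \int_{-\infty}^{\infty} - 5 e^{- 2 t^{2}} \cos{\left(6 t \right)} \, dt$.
$- \frac{5 \sqrt{2} \sqrt{\pi}}{2 e^{\frac{9}{2}}}$

Let $b$ denote the cosine frequency and define $I(b) = \int_{-\infty}^{\infty} - 5 e^{- 2 t^{2}} \cos{\left(b t \right)} \, dt$.

Differentiating under the integral sign,
$$I'(b) = \int_{-\infty}^{\infty} 5 t e^{- 2 t^{2}} \sin{\left(b t \right)} \, dt.$$

Integrate $\int_{-\infty}^{\infty} t \sin(b t)\, e^{- 2 t^{2}}\, dt$ by parts with $u = \sin(b t)$ and $dv = t\, e^{- 2 t^{2}}\, dt$, giving $v = - \frac{e^{- 2 t^{2}}}{4}$. The boundary term vanishes and
$$\int_{-\infty}^{\infty} t \sin(b t)\, e^{- 2 t^{2}}\, dt = \frac{b}{4} \int_{-\infty}^{\infty} \cos(b t)\, e^{- 2 t^{2}}\, dt,$$
so $I'(b) = - \frac{b}{4}\, I(b)$.

This is a separable first-order ODE; solving with the initial condition $I(0) = \int_{-\infty}^{\infty} - 5 e^{- 2 t^{2}}\,dt = - \frac{5 \sqrt{2} \sqrt{\pi}}{2}$ gives
$$I(b) = - \frac{5 \sqrt{2} \sqrt{\pi} e^{- \frac{b^{2}}{8}}}{2}.$$

Setting $b = 6$:
$$I = - \frac{5 \sqrt{2} \sqrt{\pi}}{2 e^{\frac{9}{2}}}.$$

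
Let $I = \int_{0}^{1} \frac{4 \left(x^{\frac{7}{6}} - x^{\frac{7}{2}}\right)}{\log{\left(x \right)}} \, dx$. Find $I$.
$- \log{\left(\frac{531441}{28561} \right)}$

Replace the exponent $\frac{7}{2}$ by a parameter $a$: let $I(a) = \int_{0}^{1} \frac{4 \left(x^{\frac{7}{6}} - x^{a}\right)}{\log{\left(x \right)}} \, dx$.

Since $\dfrac{\partial}{\partial a}\,x^{a} = x^{a} \ln x$, the $\ln x$ in the denominator cancels and
$$\frac{dI}{da} = \int_{0}^{1} -4 x^{a} \, dx = -4 \left[\frac{x^{a+1}}{a+1}\right]_0^1 = - \frac{4}{a + 1}.$$

Integrating with respect to $a$ gives $I(a) = - \log{\left(\frac{1296 \left(a + 1\right)^{4}}{28561} \right)} + C$.

At $a = \frac{7}{6}$ the integrand is identically $0$, so $I(\frac{7}{6}) = 0$. The closed form gives $0$, hence $C = 0$.

Setting $a = \frac{7}{2}$:
$$I = - \log{\left(\frac{531441}{28561} \right)}.$$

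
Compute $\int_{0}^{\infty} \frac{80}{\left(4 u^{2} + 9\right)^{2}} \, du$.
$\frac{10 \pi}{27}$

Begin with the known result
$$J(a) = \int_{0}^{\infty} \frac{5}{a^{2} + u^{2}} \, du = \frac{5 \pi}{2 a}.$$

Differentiating under the integral sign with respect to $a$,
$$\frac{dJ}{da} = \int_{0}^{\infty} - \frac{10 a}{\left(a^{2} + u^{2}\right)^{2}} \, du = - \frac{5 \pi}{2 a^{2}},$$
so $\int_{0}^{\infty} \frac{5}{\left(a^{2} + u^{2}\right)^{2}} \, du = \frac{5 \pi}{4 a^{3}}$.

Setting $a = \frac{3}{2}$:
$$I = \frac{10 \pi}{27}.$$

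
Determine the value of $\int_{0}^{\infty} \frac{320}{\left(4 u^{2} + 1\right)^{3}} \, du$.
$30 \pi$

Recall the elementary integral
$$J(a) = \int_{0}^{\infty} \frac{5}{a^{2} + u^{2}} \, du = \frac{5 \pi}{2 a}.$$

Differentiating under the integral sign with respect to $a$,
$$\frac{dJ}{da} = \int_{0}^{\infty} - \frac{10 a}{\left(a^{2} + u^{2}\right)^{2}} \, du = - \frac{5 \pi}{2 a^{2}},$$
so $\int_{0}^{\infty} \frac{5}{\left(a^{2} + u^{2}\right)^{2}} \, du = \frac{5 \pi}{4 a^{3}}$.

Repeating — each differentiation of $1/(u^2+a^2)^j$ produces $-2ja/(u^2+a^2)^{j+1}$ — and dividing through by $-2ja$ at each step yields, after $2$ differentiations in total,
$$\int_{0}^{\infty} \frac{5}{\left(a^{2} + u^{2}\right)^{3}} \, du = \frac{15 \pi}{16 a^{5}}.$$

Setting $a = \frac{1}{2}$:
$$I = 30 \pi.$$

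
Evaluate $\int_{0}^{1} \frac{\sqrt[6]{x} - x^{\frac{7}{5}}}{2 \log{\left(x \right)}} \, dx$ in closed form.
$- \log{\left(12 \right)} + \frac{\log{\left(70 \right)}}{2}$

Replace the exponent $\frac{1}{6}$ by a parameter $a$: let $I(a) = \int_{0}^{1} \frac{- x^{\frac{7}{5}} + x^{a}}{2 \log{\left(x \right)}} \, dx$.

Since $\dfrac{\partial}{\partial a}\,x^{a} = x^{a} \ln x$, the $\ln x$ in the denominator cancels and
$$\frac{dI}{da} = \int_{0}^{1} \frac{1}{2} x^{a} \, dx = \frac{1}{2} \left[\frac{x^{a+1}}{a+1}\right]_0^1 = \frac{1}{2 \left(a + 1\right)}.$$

Integrating with respect to $a$ gives $I(a) = \log{\left(\frac{\sqrt{15} \sqrt{a + 1}}{6} \right)} + C$.

At $a = \frac{7}{5}$ the integrand is identically $0$, so $I(\frac{7}{5}) = 0$. The closed form gives $0$, hence $C = 0$.

Setting $a = \frac{1}{6}$:
$$I = - \log{\left(12 \right)} + \frac{\log{\left(70 \right)}}{2}.$$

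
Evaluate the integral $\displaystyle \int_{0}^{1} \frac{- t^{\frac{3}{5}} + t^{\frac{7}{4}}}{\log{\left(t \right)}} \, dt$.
$\log{\left(\frac{55}{32} \right)}$

Replace the exponent $\frac{7}{4}$ by a parameter $a$: let $I(a) = \int_{0}^{1} \frac{- t^{\frac{3}{5}} + t^{a}}{\log{\left(t \right)}} \, dt$.

Since $\dfrac{\partial}{\partial a}\,t^{a} = t^{a} \ln t$, the $\ln t$ in the denominator cancels and
$$\frac{dI}{da} = \int_{0}^{1} t^{a} \, dt = \left[\frac{t^{a+1}}{a+1}\right]_0^1 = \frac{1}{a + 1}.$$

Integrating with respect to $a$ gives $I(a) = \log{\left(\frac{5 a}{8} + \frac{5}{8} \right)} + C$.

At $a = \frac{3}{5}$ the integrand is identically $0$, so $I(\frac{3}{5}) = 0$. The closed form gives $0$, hence $C = 0$.

Setting $a = \frac{7}{4}$:
$$I = \log{\left(\frac{55}{32} \right)}.$$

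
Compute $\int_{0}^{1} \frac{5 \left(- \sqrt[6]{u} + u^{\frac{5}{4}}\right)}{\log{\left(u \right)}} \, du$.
$- \log{\left(\frac{537824}{14348907} \right)}$

Introduce a parameter $a$ in the exponent: let $I(a) = \int_{0}^{1} \frac{5 \left(u^{\frac{5}{4}} - u^{a}\right)}{\log{\left(u \right)}} \, du$.

Since $\dfrac{\partial}{\partial a}\,u^{a} = u^{a} \ln u$, the $\ln u$ in the denominator cancels and
$$\frac{dI}{da} = \int_{0}^{1} -5 u^{a} \, du = -5 \left[\frac{u^{a+1}}{a+1}\right]_0^1 = - \frac{5}{a + 1}.$$

Integrating with respect to $a$ gives $I(a) = - \log{\left(\frac{1024 \left(a + 1\right)^{5}}{59049} \right)} + C$.

At $a = \frac{5}{4}$ the integrand is identically $0$, so $I(\frac{5}{4}) = 0$. The closed form gives $0$, hence $C = 0$.

Setting $a = \frac{1}{6}$:
$$I = - \log{\left(\frac{537824}{14348907} \right)}.$$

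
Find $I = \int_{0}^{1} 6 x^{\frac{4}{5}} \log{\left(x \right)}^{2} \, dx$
$\frac{500}{243}$

Begin with the known integral
$$J(a) = \int_{0}^{1} 6 x^{a} \, dx = \frac{6}{a + 1}.$$

Differentiating under the integral sign brings down a factor of $\ln x$:
$$\frac{dJ}{da} = \int_{0}^{1} 6 x^{a} \log{\left(x \right)} \, dx = - \frac{6}{\left(a + 1\right)^{2}}.$$

Repeating twice in total — each differentiation brings down another $\ln x$ — gives
$$\frac{d^{2}J}{da^{2}} = \int_{0}^{1} 6 x^{a} \log{\left(x \right)}^{2} \, dx = \frac{12}{\left(a + 1\right)^{3}},$$
and the integrand here is exactly the target integrand, so $I = \frac{12}{\left(a + 1\right)^{3}}$.

Setting $a = \frac{4}{5}$:
$$I = \frac{500}{243}.$$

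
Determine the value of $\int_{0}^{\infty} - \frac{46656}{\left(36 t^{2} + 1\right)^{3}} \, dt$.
$- 1458 \pi$

Start from the standard arctangent integral
$$J(a) = \int_{0}^{\infty} - \frac{1}{a^{2} + t^{2}} \, dt = - \frac{\pi}{2 a}.$$

Differentiating under the integral sign with respect to $a$,
$$\frac{dJ}{da} = \int_{0}^{\infty} \frac{2 a}{\left(a^{2} + t^{2}\right)^{2}} \, dt = \frac{\pi}{2 a^{2}},$$
so $\int_{0}^{\infty} - \frac{1}{\left(a^{2} + t^{2}\right)^{2}} \, dt = - \frac{\pi}{4 a^{3}}$.

Repeating — each differentiation of $1/(t^2+a^2)^j$ produces $-2ja/(t^2+a^2)^{j+1}$ — and dividing through by $-2ja$ at each step yields, after $2$ differentiations in total,
$$\int_{0}^{\infty} - \frac{1}{\left(a^{2} + t^{2}\right)^{3}} \, dt = - \frac{3 \pi}{16 a^{5}}.$$

Setting $a = \frac{1}{6}$:
$$I = - 1458 \pi.$$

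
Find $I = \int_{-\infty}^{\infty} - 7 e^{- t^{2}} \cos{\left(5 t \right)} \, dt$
$- \frac{7 \sqrt{\pi}}{e^{\frac{25}{4}}}$

Treat the cosine frequency as a parameter and define $I(b) = \int_{-\infty}^{\infty} - 7 e^{- t^{2}} \cos{\left(b t \right)} \, dt$.

Differentiating under the integral sign,
$$I'(b) = \int_{-\infty}^{\infty} 7 t e^{- t^{2}} \sin{\left(b t \right)} \, dt.$$

Integrate $\int_{-\infty}^{\infty} t \sin(b t)\, e^{- t^{2}}\, dt$ by parts with $u = \sin(b t)$ and $dv = t\, e^{- t^{2}}\, dt$, giving $v = - \frac{e^{- t^{2}}}{2}$. The boundary term vanishes and
$$\int_{-\infty}^{\infty} t \sin(b t)\, e^{- t^{2}}\, dt = \frac{b}{2} \int_{-\infty}^{\infty} \cos(b t)\, e^{- t^{2}}\, dt,$$
so $I'(b) = - \frac{b}{2}\, I(b)$.

This is a separable first-order ODE; solving with the initial condition $I(0) = \int_{-\infty}^{\infty} - 7 e^{- t^{2}}\,dt = - 7 \sqrt{\pi}$ gives
$$I(b) = - 7 \sqrt{\pi} e^{- \frac{b^{2}}{4}}.$$

Setting $b = 5$:
$$I = - \frac{7 \sqrt{\pi}}{e^{\frac{25}{4}}}.$$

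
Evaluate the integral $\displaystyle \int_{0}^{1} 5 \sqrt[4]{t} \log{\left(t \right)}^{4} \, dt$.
$\frac{24576}{625}$

Consider the simpler parametrised integral
$$J(a) = \int_{0}^{1} 5 t^{a} \, dt = \frac{5}{a + 1}.$$

Differentiating under the integral sign brings down a factor of $\ln t$:
$$\frac{dJ}{da} = \int_{0}^{1} 5 t^{a} \log{\left(t \right)} \, dt = - \frac{5}{\left(a + 1\right)^{2}}.$$

Repeating $4$ times in total — each differentiation brings down another $\ln t$ — gives
$$\frac{d^{4}J}{da^{4}} = \int_{0}^{1} 5 t^{a} \log{\left(t \right)}^{4} \, dt = \frac{120}{\left(a + 1\right)^{5}},$$
and the integrand here is exactly the target integrand, so $I = \frac{120}{\left(a + 1\right)^{5}}$.

Setting $a = \frac{1}{4}$:
$$I = \frac{24576}{625}.$$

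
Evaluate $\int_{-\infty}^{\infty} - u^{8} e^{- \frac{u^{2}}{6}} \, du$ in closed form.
$- 8505 \sqrt{6} \sqrt{\pi}$

Begin with the known integral
$$J(a) = \int_{-\infty}^{\infty} - e^{- a u^{2}} \, du = - \frac{\sqrt{\pi}}{\sqrt{a}}.$$

Differentiating under the integral sign brings down a factor of $(-u^2)$:
$$\frac{dJ}{da} = \int_{-\infty}^{\infty} u^{2} e^{- a u^{2}} \, du = \frac{\sqrt{\pi}}{2 a^{\frac{3}{2}}}.$$

Repeating $4$ times in total — each differentiation brings down another $(-u^2)$ — gives
$$\frac{d^{4}J}{da^{4}} = \int_{-\infty}^{\infty} - u^{8} e^{- a u^{2}} \, du = - \frac{105 \sqrt{\pi}}{16 a^{\frac{9}{2}}},$$
and the integrand here is exactly the target integrand, so $I = - \frac{105 \sqrt{\pi}}{16 a^{\frac{9}{2}}}$.

Setting $a = \frac{1}{6}$:
$$I = - 8505 \sqrt{6} \sqrt{\pi}.$$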